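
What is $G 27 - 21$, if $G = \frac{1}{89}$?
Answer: $- \frac{1842}{89} \approx -20.697$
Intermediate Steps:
$G = \frac{1}{89} \approx 0.011236$
$G 27 - 21 = \frac{1}{89} \cdot 27 - 21 = \frac{27}{89} - 21 = - \frac{1842}{89}$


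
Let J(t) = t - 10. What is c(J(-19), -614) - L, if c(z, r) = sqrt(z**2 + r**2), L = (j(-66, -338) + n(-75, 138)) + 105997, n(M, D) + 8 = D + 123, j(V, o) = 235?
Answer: -106485 + sqrt(377837) ≈ -1.0587e+5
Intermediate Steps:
J(t) = -10 + t
n(M, D) = 115 + D (n(M, D) = -8 + (D + 123) = -8 + (123 + D) = 115 + D)
L = 106485 (L = (235 + (115 + 138)) + 105997 = (235 + 253) + 105997 = 488 + 105997 = 106485)
c(z, r) = sqrt(r**2 + z**2)
c(J(-19), -614) - L = sqrt((-614)**2 + (-10 - 19)**2) - 1*106485 = sqrt(376996 + (-29)**2) - 106485 = sqrt(376996 + 841) - 106485 = sqrt(377837) - 106485 = -106485 + sqrt(377837)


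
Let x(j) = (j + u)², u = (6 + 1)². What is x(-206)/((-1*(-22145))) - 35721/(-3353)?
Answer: 124812806/10607455 ≈ 11.767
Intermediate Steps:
u = 49 (u = 7² = 49)
x(j) = (49 + j)² (x(j) = (j + 49)² = (49 + j)²)
x(-206)/((-1*(-22145))) - 35721/(-3353) = (49 - 206)²/((-1*(-22145))) - 35721/(-3353) = (-157)²/22145 - 35721*(-1/3353) = 24649*(1/22145) + 5103/479 = 24649/22145 + 5103/479 = 124812806/10607455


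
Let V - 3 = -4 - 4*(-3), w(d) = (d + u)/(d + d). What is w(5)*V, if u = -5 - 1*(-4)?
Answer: 22/5 ≈ 4.4000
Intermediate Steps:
u = -1 (u = -5 + 4 = -1)
w(d) = (-1 + d)/(2*d) (w(d) = (d - 1)/(d + d) = (-1 + d)/((2*d)) = (-1 + d)*(1/(2*d)) = (-1 + d)/(2*d))
V = 11 (V = 3 + (-4 - 4*(-3)) = 3 + (-4 + 12) = 3 + 8 = 11)
w(5)*V = ((½)*(-1 + 5)/5)*11 = ((½)*(⅕)*4)*11 = (⅖)*11 = 22/5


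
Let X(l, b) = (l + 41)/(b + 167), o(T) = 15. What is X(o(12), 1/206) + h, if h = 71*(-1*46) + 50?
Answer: -110628512/34403 ≈ -3215.7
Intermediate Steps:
h = -3216 (h = 71*(-46) + 50 = -3266 + 50 = -3216)
X(l, b) = (41 + l)/(167 + b)
X(o(12), 1/206) + h = (41 + 15)/(167 + 1/206) - 3216 = 56/(167 + 1/206) - 3216 = 56/(34403/206) - 3216 = (206/34403)*56 - 3216 = 11536/34403 - 3216 = -110628512/34403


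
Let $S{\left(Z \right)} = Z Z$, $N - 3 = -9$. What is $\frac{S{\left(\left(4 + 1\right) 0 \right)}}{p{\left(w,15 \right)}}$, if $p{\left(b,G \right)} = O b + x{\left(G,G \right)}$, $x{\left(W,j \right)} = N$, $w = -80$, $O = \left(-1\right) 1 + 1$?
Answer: $0$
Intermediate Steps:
$O = 0$ ($O = -1 + 1 = 0$)
$N = -6$ ($N = 3 - 9 = -6$)
$S{\left(Z \right)} = Z^{2}$
$x{\left(W,j \right)} = -6$
$p{\left(b,G \right)} = -6$ ($p{\left(b,G \right)} = 0 b - 6 = 0 - 6 = -6$)
$\frac{S{\left(\left(4 + 1\right) 0 \right)}}{p{\left(w,15 \right)}} = \frac{\left(\left(4 + 1\right) 0\right)^{2}}{-6} = \left(5 \cdot 0\right)^{2} \left(- \frac{1}{6}\right) = 0^{2} \left(- \frac{1}{6}\right) = 0 \left(- \frac{1}{6}\right) = 0$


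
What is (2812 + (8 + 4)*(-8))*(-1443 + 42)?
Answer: -3805116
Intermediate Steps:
(2812 + (8 + 4)*(-8))*(-1443 + 42) = (2812 + 12*(-8))*(-1401) = (2812 - 96)*(-1401) = 2716*(-1401) = -3805116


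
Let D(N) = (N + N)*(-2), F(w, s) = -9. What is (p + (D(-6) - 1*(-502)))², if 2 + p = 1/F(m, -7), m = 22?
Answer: 22231225/81 ≈ 2.7446e+5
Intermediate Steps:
D(N) = -4*N (D(N) = (2*N)*(-2) = -4*N)
p = -19/9 (p = -2 + 1/(-9) = -2 - ⅑ = -19/9 ≈ -2.1111)
(p + (D(-6) - 1*(-502)))² = (-19/9 + (-4*(-6) - 1*(-502)))² = (-19/9 + (24 + 502))² = (-19/9 + 526)² = (4715/9)² = 22231225/81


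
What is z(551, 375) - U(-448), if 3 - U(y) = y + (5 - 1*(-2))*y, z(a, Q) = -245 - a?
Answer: -4383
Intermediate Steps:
U(y) = 3 - 8*y (U(y) = 3 - (y + (5 - 1*(-2))*y) = 3 - (y + (5 + 2)*y) = 3 - (y + 7*y) = 3 - 8*y)
z(551, 375) - U(-448) = (-245 - 1*551) - (3 - 8*(-448)) = (-245 - 551) - (3 + 3584) = -796 - 1*3587 = -796 - 3587 = -4383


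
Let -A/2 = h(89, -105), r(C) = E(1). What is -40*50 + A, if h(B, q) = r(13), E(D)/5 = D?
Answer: -2010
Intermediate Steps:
E(D) = 5*D
r(C) = 5 (r(C) = 5*1 = 5)
h(B, q) = 5
A = -10 (A = -2*5 = -10)
-40*50 + A = -40*50 - 10 = -2000 - 10 = -2010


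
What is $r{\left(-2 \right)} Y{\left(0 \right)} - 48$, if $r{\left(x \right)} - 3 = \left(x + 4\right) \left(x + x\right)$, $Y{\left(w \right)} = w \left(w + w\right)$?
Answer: $-48$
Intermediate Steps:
$Y{\left(w \right)} = 2 w^{2}$ ($Y{\left(w \right)} = w 2 w = 2 w^{2}$)
$r{\left(x \right)} = 3 + 2 x \left(4 + x\right)$ ($r{\left(x \right)} = 3 + \left(x + 4\right) \left(x + x\right) = 3 + \left(4 + x\right) 2 x = 3 + 2 x \left(4 + x\right)$)
$r{\left(-2 \right)} Y{\left(0 \right)} - 48 = \left(3 + 2 \left(-2\right)^{2} + 8 \left(-2\right)\right) 2 \cdot 0^{2} - 48 = \left(3 + 2 \cdot 4 - 16\right) 2 \cdot 0 - 48 = \left(3 + 8 - 16\right) 0 - 48 = \left(-5\right) 0 - 48 = 0 - 48 = -48$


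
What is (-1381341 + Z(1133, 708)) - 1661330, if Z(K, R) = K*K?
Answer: -1758982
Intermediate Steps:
Z(K, R) = K**2
(-1381341 + Z(1133, 708)) - 1661330 = (-1381341 + 1133**2) - 1661330 = (-1381341 + 1283689) - 1661330 = -97652 - 1661330 = -1758982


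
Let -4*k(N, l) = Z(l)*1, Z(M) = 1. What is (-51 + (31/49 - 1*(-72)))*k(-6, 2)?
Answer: -265/49 ≈ -5.4082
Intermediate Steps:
k(N, l) = -¼ (k(N, l) = -1/4 = -¼*1 = -¼)
(-51 + (31/49 - 1*(-72)))*k(-6, 2) = (-51 + (31/49 - 1*(-72)))*(-¼) = (-51 + (31*(1/49) + 72))*(-¼) = (-51 + (31/49 + 72))*(-¼) = (-51 + 3559/49)*(-¼) = (1060/49)*(-¼) = -265/49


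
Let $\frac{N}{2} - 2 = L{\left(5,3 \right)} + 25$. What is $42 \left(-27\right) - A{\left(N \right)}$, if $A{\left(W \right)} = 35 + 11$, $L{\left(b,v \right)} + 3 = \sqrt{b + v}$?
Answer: $-1180$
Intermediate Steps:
$L{\left(b,v \right)} = -3 + \sqrt{b + v}$
$N = 48 + 4 \sqrt{2}$ ($N = 4 + 2 \left(\left(-3 + \sqrt{5 + 3}\right) + 25\right) = 4 + 2 \left(\left(-3 + \sqrt{8}\right) + 25\right) = 4 + 2 \left(\left(-3 + 2 \sqrt{2}\right) + 25\right) = 4 + 2 \left(22 + 2 \sqrt{2}\right) = 4 + \left(44 + 4 \sqrt{2}\right) = 48 + 4 \sqrt{2} \approx 53.657$)
$A{\left(W \right)} = 46$
$42 \left(-27\right) - A{\left(N \right)} = 42 \left(-27\right) - 46 = -1134 - 46 = -1180$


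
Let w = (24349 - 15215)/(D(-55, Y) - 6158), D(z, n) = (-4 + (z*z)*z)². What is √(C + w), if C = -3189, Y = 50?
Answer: I*√2443702678010541844146899/27681965483 ≈ 56.471*I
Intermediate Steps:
D(z, n) = (-4 + z³)² (D(z, n) = (-4 + z²*z)² = (-4 + z³)²)
w = 9134/27681965483 (w = (24349 - 15215)/((-4 + (-55)³)² - 6158) = 9134/((-4 - 166375)² - 6158) = 9134/((-166379)² - 6158) = 9134/(27681971641 - 6158) = 9134/27681965483 ≈ 3.2996e-7)
√(C + w) = √(-3189 + 9134/27681965483) = √(-88277787916153/27681965483) = I*√2443702678010541844146899/27681965483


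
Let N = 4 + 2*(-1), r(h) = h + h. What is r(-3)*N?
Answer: -12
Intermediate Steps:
r(h) = 2*h
N = 2 (N = 4 - 2 = 2)
r(-3)*N = (2*(-3))*2 = -6*2 = -12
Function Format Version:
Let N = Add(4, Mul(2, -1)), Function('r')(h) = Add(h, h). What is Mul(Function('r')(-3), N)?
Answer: -12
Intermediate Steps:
Function('r')(h) = Mul(2, h)
N = 2 (N = Add(4, -2) = 2)
Mul(Function('r')(-3), N) = Mul(Mul(2, -3), 2) = Mul(-6, 2) = -12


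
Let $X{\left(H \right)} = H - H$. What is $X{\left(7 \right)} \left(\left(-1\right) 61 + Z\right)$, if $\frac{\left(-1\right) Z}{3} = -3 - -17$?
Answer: $0$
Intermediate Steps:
$X{\left(H \right)} = 0$
$Z = -42$ ($Z = - 3 \left(-3 - -17\right) = - 3 \left(-3 + 17\right) = \left(-3\right) 14 = -42$)
$X{\left(7 \right)} \left(\left(-1\right) 61 + Z\right) = 0 \left(\left(-1\right) 61 - 42\right) = 0 \left(-61 - 42\right) = 0 \left(-103\right) = 0$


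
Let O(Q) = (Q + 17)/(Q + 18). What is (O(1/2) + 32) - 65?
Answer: -1186/37 ≈ -32.054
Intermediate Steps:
O(Q) = (17 + Q)/(18 + Q)
(O(1/2) + 32) - 65 = ((17 + 1/2)/(18 + 1/2) + 32) - 65 = ((35/2)/(37/2) + 32) - 65 = ((2/37)*(35/2) + 32) - 65 = (35/37 + 32) - 65 = 1219/37 - 65 = -1186/37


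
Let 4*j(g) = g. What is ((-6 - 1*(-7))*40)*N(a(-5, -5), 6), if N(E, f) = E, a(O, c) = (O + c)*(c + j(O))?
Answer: 2500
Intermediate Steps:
j(g) = g/4
a(O, c) = (O + c)*(c + O/4)
((-6 - 1*(-7))*40)*N(a(-5, -5), 6) = ((-6 - 1*(-7))*40)*((-5)² + (¼)*(-5)² + (5/4)*(-5)*(-5)) = ((-6 + 7)*40)*(25 + (¼)*25 + 125/4) = (1*40)*(25 + 25/4 + 125/4) = 40*(125/2) = 2500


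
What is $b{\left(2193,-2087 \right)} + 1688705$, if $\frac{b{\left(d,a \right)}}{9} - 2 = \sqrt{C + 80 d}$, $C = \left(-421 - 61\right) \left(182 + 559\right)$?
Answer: $1688723 + 9 i \sqrt{181722} \approx 1.6887 \cdot 10^{6} + 3836.6 i$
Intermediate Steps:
$C = -357162$ ($C = \left(-482\right) 741 = -357162$)
$b{\left(d,a \right)} = 18 + 9 \sqrt{-357162 + 80 d}$
$b{\left(2193,-2087 \right)} + 1688705 = \left(18 + 9 \sqrt{-357162 + 80 \cdot 2193}\right) + 1688705 = \left(18 + 9 \sqrt{-357162 + 175440}\right) + 1688705 = \left(18 + 9 \sqrt{-181722}\right) + 1688705 = \left(18 + 9 i \sqrt{181722}\right) + 1688705 = 1688723 + 9 i \sqrt{181722}$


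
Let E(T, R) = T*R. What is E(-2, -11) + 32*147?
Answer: 4726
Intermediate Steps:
E(T, R) = R*T
E(-2, -11) + 32*147 = -11*(-2) + 32*147 = 22 + 4704 = 4726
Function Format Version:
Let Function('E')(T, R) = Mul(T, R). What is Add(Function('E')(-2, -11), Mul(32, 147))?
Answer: 4726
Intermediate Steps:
Function('E')(T, R) = Mul(R, T)
Add(Function('E')(-2, -11), Mul(32, 147)) = Add(Mul(-11, -2), Mul(32, 147)) = Add(22, 4704) = 4726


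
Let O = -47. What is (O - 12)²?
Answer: 3481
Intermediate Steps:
(O - 12)² = (-47 - 12)² = (-59)² = 3481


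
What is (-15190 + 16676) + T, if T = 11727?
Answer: 13213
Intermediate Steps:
(-15190 + 16676) + T = (-15190 + 16676) + 11727 = 1486 + 11727 = 13213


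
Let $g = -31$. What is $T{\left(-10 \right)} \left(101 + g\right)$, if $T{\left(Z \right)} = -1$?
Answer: $-70$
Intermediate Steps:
$T{\left(-10 \right)} \left(101 + g\right) = - (101 - 31) = \left(-1\right) 70 = -70$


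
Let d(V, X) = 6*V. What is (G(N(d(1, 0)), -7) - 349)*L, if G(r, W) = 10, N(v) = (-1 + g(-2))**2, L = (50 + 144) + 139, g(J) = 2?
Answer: -112887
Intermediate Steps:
L = 333 (L = 194 + 139 = 333)
N(v) = 1 (N(v) = (-1 + 2)**2 = 1**2 = 1)
(G(N(d(1, 0)), -7) - 349)*L = (10 - 349)*333 = -339*333 = -112887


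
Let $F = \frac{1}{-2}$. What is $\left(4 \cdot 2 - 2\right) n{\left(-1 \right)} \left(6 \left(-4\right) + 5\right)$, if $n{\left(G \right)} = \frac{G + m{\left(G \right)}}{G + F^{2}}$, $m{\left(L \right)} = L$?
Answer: $-304$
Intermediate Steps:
$F = - \frac{1}{2} \approx -0.5$
$n{\left(G \right)} = \frac{2 G}{\frac{1}{4} + G}$ ($n{\left(G \right)} = \frac{G + G}{G + \left(- \frac{1}{2}\right)^{2}} = \frac{2 G}{G + \frac{1}{4}} = \frac{2 G}{\frac{1}{4} + G}$)
$\left(4 \cdot 2 - 2\right) n{\left(-1 \right)} \left(6 \left(-4\right) + 5\right) = \left(4 \cdot 2 - 2\right) 8 \left(-1\right) \frac{1}{1 + 4 \left(-1\right)} \left(6 \left(-4\right) + 5\right) = \left(8 - 2\right) 8 \left(-1\right) \frac{1}{1 - 4} \left(-24 + 5\right) = 6 \cdot 8 \left(-1\right) \frac{1}{-3} \left(-19\right) = 6 \cdot 8 \left(-1\right) \left(- \frac{1}{3}\right) \left(-19\right) = 6 \cdot \frac{8}{3} \left(-19\right) = 16 \left(-19\right) = -304$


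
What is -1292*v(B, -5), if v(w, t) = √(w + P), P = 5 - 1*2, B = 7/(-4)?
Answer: -646*√5 ≈ -1444.5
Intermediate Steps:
B = -7/4 (B = 7*(-¼) = -7/4 ≈ -1.7500)
P = 3 (P = 5 - 2 = 3)
v(w, t) = √(3 + w) (v(w, t) = √(w + 3) = √(3 + w))
-1292*v(B, -5) = -1292*√(3 - 7/4) = -646*√5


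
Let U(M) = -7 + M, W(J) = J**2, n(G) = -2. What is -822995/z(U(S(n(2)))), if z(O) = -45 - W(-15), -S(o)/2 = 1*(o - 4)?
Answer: 164599/54 ≈ 3048.1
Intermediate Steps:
S(o) = 8 - 2*o (S(o) = -2*(o - 4) = -2*(-4 + o) = 8 - 2*o)
z(O) = -270 (z(O) = -45 - 1*(-15)**2 = -45 - 1*225 = -45 - 225 = -270)
-822995/z(U(S(n(2)))) = -822995/(-270) = -822995*(-1/270) = 164599/54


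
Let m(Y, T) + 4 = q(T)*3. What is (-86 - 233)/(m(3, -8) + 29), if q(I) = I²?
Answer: -319/217 ≈ -1.4700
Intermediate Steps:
m(Y, T) = -4 + 3*T² (m(Y, T) = -4 + T²*3 = -4 + 3*T²)
(-86 - 233)/(m(3, -8) + 29) = (-86 - 233)/((-4 + 3*(-8)²) + 29) = -319/((-4 + 3*64) + 29) = -319/((-4 + 192) + 29) = -319/(188 + 29) = -319/217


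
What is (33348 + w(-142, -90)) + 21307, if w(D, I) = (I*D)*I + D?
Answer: -1095687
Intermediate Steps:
w(D, I) = D + D*I² (w(D, I) = (D*I)*I + D = D*I² + D = D + D*I²)
(33348 + w(-142, -90)) + 21307 = (33348 - 142*(1 + (-90)²)) + 21307 = (33348 - 142*(1 + 8100)) + 21307 = (33348 - 142*8101) + 21307 = (33348 - 1150342) + 21307 = -1116994 + 21307 = -1095687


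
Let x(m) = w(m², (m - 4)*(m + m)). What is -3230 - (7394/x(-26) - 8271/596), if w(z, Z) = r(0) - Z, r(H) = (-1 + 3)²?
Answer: -744536995/231844 ≈ -3211.4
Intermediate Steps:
r(H) = 4 (r(H) = 2² = 4)
w(z, Z) = 4 - Z
x(m) = 4 - 2*m*(-4 + m) (x(m) = 4 - (m - 4)*(m + m) = 4 - (-4 + m)*2*m = 4 - 2*m*(-4 + m))
-3230 - (7394/x(-26) - 8271/596) = -3230 - (7394/(4 - 2*(-26)*(-4 - 26)) - 8271/596) = -3230 - (7394/(4 - 2*(-26)*(-30)) - 8271*1/596) = -3230 - (7394/(4 - 1560) - 8271/596) = -3230 - (7394/(-1556) - 8271/596) = -3230 - (7394*(-1/1556) - 8271/596) = -3230 - (-3697/778 - 8271/596) = -3230 - 1*(-4319125/231844) = -3230 + 4319125/231844 = -744536995/231844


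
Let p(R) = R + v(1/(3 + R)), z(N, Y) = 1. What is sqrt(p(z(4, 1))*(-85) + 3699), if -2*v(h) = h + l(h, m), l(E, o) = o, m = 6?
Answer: sqrt(62074)/4 ≈ 62.287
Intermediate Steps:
v(h) = -3 - h/2 (v(h) = -(h + 6)/2 = -(6 + h)/2 = -3 - h/2)
p(R) = -3 + R - 1/(2*(3 + R)) (p(R) = R + (-3 - 1/(2*(3 + R))) = -3 + R - 1/(2*(3 + R)))
sqrt(p(z(4, 1))*(-85) + 3699) = sqrt(((-19/2 + 1**2)/(3 + 1))*(-85) + 3699) = sqrt(((-19/2 + 1)/4)*(-85) + 3699) = sqrt(((1/4)*(-17/2))*(-85) + 3699) = sqrt(-17/8*(-85) + 3699) = sqrt(1445/8 + 3699) = sqrt(31037/8) = sqrt(62074)/4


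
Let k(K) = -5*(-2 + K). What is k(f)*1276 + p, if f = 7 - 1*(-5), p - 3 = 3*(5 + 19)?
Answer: -63725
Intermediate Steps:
p = 75 (p = 3 + 3*(5 + 19) = 3 + 3*24 = 3 + 72 = 75)
f = 12 (f = 7 + 5 = 12)
k(K) = 10 - 5*K
k(f)*1276 + p = (10 - 5*12)*1276 + 75 = (10 - 60)*1276 + 75 = -50*1276 + 75 = -63800 + 75 = -63725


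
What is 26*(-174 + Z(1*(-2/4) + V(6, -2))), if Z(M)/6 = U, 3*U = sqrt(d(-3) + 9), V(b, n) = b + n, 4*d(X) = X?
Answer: -4524 + 26*sqrt(33) ≈ -4374.6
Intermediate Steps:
d(X) = X/4
U = sqrt(33)/6 (U = sqrt((1/4)*(-3) + 9)/3 = sqrt(-3/4 + 9)/3 = sqrt(33/4)/3 = (sqrt(33)/2)/3 = sqrt(33)/6 ≈ 0.95743)
Z(M) = sqrt(33) (Z(M) = 6*(sqrt(33)/6) = sqrt(33))
26*(-174 + Z(1*(-2/4) + V(6, -2))) = 26*(-174 + sqrt(33)) = -4524 + 26*sqrt(33)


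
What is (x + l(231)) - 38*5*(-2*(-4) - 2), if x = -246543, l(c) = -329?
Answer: -248012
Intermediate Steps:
(x + l(231)) - 38*5*(-2*(-4) - 2) = (-246543 - 329) - 38*5*(-2*(-4) - 2) = -246872 - 190*(8 - 2) = -246872 - 190*6 = -246872 - 1*1140 = -246872 - 1140 = -248012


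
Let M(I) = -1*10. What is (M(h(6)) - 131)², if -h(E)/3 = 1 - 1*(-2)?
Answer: 19881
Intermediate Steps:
h(E) = -9 (h(E) = -3*(1 - 1*(-2)) = -3*(1 + 2) = -3*3 = -9)
M(I) = -10
(M(h(6)) - 131)² = (-10 - 131)² = (-141)² = 19881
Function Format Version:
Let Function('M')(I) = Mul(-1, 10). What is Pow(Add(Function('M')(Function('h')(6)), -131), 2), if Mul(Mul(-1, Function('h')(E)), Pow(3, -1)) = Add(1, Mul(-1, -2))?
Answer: 19881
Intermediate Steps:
Function('h')(E) = -9 (Function('h')(E) = Mul(-3, Add(1, Mul(-1, -2))) = Mul(-3, Add(1, 2)) = Mul(-3, 3) = -9)
Function('M')(I) = -10
Pow(Add(Function('M')(Function('h')(6)), -131), 2) = Pow(Add(-10, -131), 2) = Pow(-141, 2) = 19881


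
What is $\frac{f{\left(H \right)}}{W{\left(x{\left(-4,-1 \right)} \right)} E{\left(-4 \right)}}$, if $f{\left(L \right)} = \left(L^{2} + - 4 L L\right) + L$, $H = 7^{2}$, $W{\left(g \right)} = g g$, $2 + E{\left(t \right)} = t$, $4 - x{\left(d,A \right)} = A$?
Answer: $\frac{3577}{75} \approx 47.693$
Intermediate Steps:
$x{\left(d,A \right)} = 4 - A$
$E{\left(t \right)} = -2 + t$
$W{\left(g \right)} = g^{2}$
$H = 49$
$f{\left(L \right)} = L - 3 L^{2}$ ($f{\left(L \right)} = \left(L^{2} - 4 L^{2}\right) + L = - 3 L^{2} + L = L - 3 L^{2}$)
$\frac{f{\left(H \right)}}{W{\left(x{\left(-4,-1 \right)} \right)} E{\left(-4 \right)}} = \frac{49 \left(1 - 147\right)}{\left(4 - -1\right)^{2} \left(-2 - 4\right)} = \frac{49 \left(1 - 147\right)}{\left(4 + 1\right)^{2} \left(-6\right)} = \frac{49 \left(-146\right)}{5^{2} \left(-6\right)} = - \frac{7154}{25 \left(-6\right)} = - \frac{7154}{-150} = \left(-7154\right) \left(- \frac{1}{150}\right) = \frac{3577}{75}$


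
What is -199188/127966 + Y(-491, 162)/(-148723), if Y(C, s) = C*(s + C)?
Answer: -25147668299/9515743709 ≈ -2.6427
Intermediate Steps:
Y(C, s) = C*(C + s)
-199188/127966 + Y(-491, 162)/(-148723) = -199188/127966 - 491*(-491 + 162)/(-148723) = -199188*1/127966 - 491*(-329)*(-1/148723) = -99594/63983 + 161539*(-1/148723) = -99594/63983 - 161539/148723 = -25147668299/9515743709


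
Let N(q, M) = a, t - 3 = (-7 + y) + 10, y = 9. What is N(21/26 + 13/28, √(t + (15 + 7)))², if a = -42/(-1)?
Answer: 1764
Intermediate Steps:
t = 15 (t = 3 + ((-7 + 9) + 10) = 3 + (2 + 10) = 3 + 12 = 15)
a = 42 (a = -42*(-1) = 42)
N(q, M) = 42
N(21/26 + 13/28, √(t + (15 + 7)))² = 42² = 1764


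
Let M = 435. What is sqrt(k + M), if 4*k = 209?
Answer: sqrt(1949)/2 ≈ 22.074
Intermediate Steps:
k = 209/4 (k = (1/4)*209 = 209/4 ≈ 52.250)
sqrt(k + M) = sqrt(209/4 + 435) = sqrt(1949/4) = sqrt(1949)/2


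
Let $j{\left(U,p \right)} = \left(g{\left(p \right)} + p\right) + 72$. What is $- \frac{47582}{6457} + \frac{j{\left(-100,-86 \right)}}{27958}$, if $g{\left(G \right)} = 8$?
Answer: $- \frac{665168149}{90262403} \approx -7.3693$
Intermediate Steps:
$j{\left(U,p \right)} = 80 + p$ ($j{\left(U,p \right)} = \left(8 + p\right) + 72 = 80 + p$)
$- \frac{47582}{6457} + \frac{j{\left(-100,-86 \right)}}{27958} = - \frac{47582}{6457} + \frac{80 - 86}{27958} = \left(-47582\right) \frac{1}{6457} - \frac{3}{13979} = - \frac{47582}{6457} - \frac{3}{13979} = - \frac{665168149}{90262403}$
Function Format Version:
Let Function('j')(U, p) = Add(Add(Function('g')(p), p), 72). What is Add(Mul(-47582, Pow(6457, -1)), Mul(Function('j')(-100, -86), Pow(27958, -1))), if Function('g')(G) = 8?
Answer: Rational(-665168149, 90262403) ≈ -7.3693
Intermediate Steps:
Function('j')(U, p) = Add(80, p) (Function('j')(U, p) = Add(Add(8, p), 72) = Add(80, p))
Add(Mul(-47582, Pow(6457, -1)), Mul(Function('j')(-100, -86), Pow(27958, -1))) = Add(Mul(-47582, Pow(6457, -1)), Mul(Add(80, -86), Pow(27958, -1))) = Add(Mul(-47582, Rational(1, 6457)), Mul(-6, Rational(1, 27958))) = Add(Rational(-47582, 6457), Rational(-3, 13979)) = Rational(-665168149, 90262403)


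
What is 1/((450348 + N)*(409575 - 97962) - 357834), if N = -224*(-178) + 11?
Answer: 1/152761994769 ≈ 6.5461e-12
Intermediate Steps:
N = 39883 (N = 39872 + 11 = 39883)
1/((450348 + N)*(409575 - 97962) - 357834) = 1/((450348 + 39883)*(409575 - 97962) - 357834) = 1/(490231*311613 - 357834) = 1/(152762352603 - 357834) = 1/152761994769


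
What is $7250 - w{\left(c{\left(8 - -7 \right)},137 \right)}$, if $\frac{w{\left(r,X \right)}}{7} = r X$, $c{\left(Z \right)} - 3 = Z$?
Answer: $-10012$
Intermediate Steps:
$c{\left(Z \right)} = 3 + Z$
$w{\left(r,X \right)} = 7 X r$ ($w{\left(r,X \right)} = 7 r X = 7 X r$)
$7250 - w{\left(c{\left(8 - -7 \right)},137 \right)} = 7250 - 7 \cdot 137 \left(3 + \left(8 - -7\right)\right) = 7250 - 7 \cdot 137 \left(3 + \left(8 + 7\right)\right) = 7250 - 7 \cdot 137 \left(3 + 15\right) = 7250 - 7 \cdot 137 \cdot 18 = 7250 - 17262 = -10012$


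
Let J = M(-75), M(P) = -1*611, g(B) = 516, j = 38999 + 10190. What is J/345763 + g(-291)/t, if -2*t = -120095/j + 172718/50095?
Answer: -293089380605091309/285792329746517 ≈ -1025.5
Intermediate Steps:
j = 49189
M(P) = -611
J = -611
t = -2479666677/4928245910 (t = -(-120095/49189 + 172718/50095)/2 = -½*2479666677/2464122955 = -2479666677/4928245910 ≈ -0.50315)
J/345763 + g(-291)/t = -611/345763 + 516/(-2479666677/4928245910) = -611*1/345763 + 516*(-4928245910/2479666677) = -611/345763 - 847658296520/826555559 = -293089380605091309/285792329746517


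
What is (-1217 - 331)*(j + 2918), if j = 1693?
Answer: -7137828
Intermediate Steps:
(-1217 - 331)*(j + 2918) = (-1217 - 331)*(1693 + 2918) = -1548*4611 = -7137828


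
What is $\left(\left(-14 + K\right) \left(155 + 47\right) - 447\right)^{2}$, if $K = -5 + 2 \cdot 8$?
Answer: $1108809$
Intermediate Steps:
$K = 11$ ($K = -5 + 16 = 11$)
$\left(\left(-14 + K\right) \left(155 + 47\right) - 447\right)^{2} = \left(\left(-14 + 11\right) \left(155 + 47\right) - 447\right)^{2} = \left(\left(-3\right) 202 - 447\right)^{2} = \left(-606 - 447\right)^{2} = \left(-1053\right)^{2} = 1108809$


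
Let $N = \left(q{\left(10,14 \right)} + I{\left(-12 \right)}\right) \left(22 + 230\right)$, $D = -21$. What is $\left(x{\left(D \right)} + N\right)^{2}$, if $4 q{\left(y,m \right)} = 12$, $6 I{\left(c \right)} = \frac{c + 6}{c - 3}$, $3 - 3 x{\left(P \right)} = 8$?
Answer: $\frac{133795489}{225} \approx 5.9465 \cdot 10^{5}$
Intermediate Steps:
$x{\left(P \right)} = - \frac{5}{3}$ ($x{\left(P \right)} = 1 - \frac{8}{3} = - \frac{5}{3}$)
$I{\left(c \right)} = \frac{6 + c}{6 \left(-3 + c\right)}$ ($I{\left(c \right)} = \frac{\left(c + 6\right) \frac{1}{c - 3}}{6} = \frac{\left(6 + c\right) \frac{1}{-3 + c}}{6} = \frac{\frac{1}{-3 + c} \left(6 + c\right)}{6} = \frac{6 + c}{6 \left(-3 + c\right)}$)
$q{\left(y,m \right)} = 3$ ($q{\left(y,m \right)} = \frac{1}{4} \cdot 12 = 3$)
$N = \frac{3864}{5}$ ($N = \left(3 + \frac{6 - 12}{6 \left(-3 - 12\right)}\right) \left(22 + 230\right) = \left(3 + \frac{1}{6} \frac{1}{-15} \left(-6\right)\right) 252 = \left(3 + \frac{1}{6} \left(- \frac{1}{15}\right) \left(-6\right)\right) 252 = \left(3 + \frac{1}{15}\right) 252 = \frac{46}{15} \cdot 252 = \frac{3864}{5} \approx 772.8$)
$\left(x{\left(D \right)} + N\right)^{2} = \left(- \frac{5}{3} + \frac{3864}{5}\right)^{2} = \left(\frac{11567}{15}\right)^{2} = \frac{133795489}{225}$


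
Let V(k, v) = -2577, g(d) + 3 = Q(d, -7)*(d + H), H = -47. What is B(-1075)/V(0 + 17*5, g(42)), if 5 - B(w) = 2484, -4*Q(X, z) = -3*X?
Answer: 2479/2577 ≈ 0.96197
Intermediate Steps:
Q(X, z) = 3*X/4 (Q(X, z) = -(-3)*X/4 = 3*X/4)
g(d) = -3 + 3*d*(-47 + d)/4 (g(d) = -3 + (3*d/4)*(d - 47) = -3 + (3*d/4)*(-47 + d) = -3 + 3*d*(-47 + d)/4)
B(w) = -2479 (B(w) = 5 - 1*2484 = 5 - 2484 = -2479)
B(-1075)/V(0 + 17*5, g(42)) = -2479/(-2577) = -2479*(-1/2577) = 2479/2577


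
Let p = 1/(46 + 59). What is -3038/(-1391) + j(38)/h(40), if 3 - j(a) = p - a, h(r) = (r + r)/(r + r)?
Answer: 6305854/146055 ≈ 43.174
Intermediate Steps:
h(r) = 1 (h(r) = (2*r)/((2*r)) = (2*r)*(1/(2*r)) = 1)
p = 1/105 ≈ 0.0095238
j(a) = 314/105 + a (j(a) = 3 - (1/105 - a) = 3 + (-1/105 + a) = 314/105 + a)
-3038/(-1391) + j(38)/h(40) = -3038/(-1391) + (314/105 + 38)/1 = -3038*(-1/1391) + (4304/105)*1 = 3038/1391 + 4304/105 = 6305854/146055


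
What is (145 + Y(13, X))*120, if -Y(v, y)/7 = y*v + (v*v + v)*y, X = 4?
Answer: -637800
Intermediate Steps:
Y(v, y) = -7*v*y - 7*y*(v + v²) (Y(v, y) = -7*(y*v + (v*v + v)*y) = -7*(v*y + (v² + v)*y) = -7*(v*y + (v + v²)*y) = -7*(v*y + y*(v + v²)) = -7*v*y - 7*y*(v + v²))
(145 + Y(13, X))*120 = (145 - 7*13*4*(2 + 13))*120 = (145 - 7*13*4*15)*120 = (145 - 5460)*120 = -5315*120 = -637800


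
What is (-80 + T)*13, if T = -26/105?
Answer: -109538/105 ≈ -1043.2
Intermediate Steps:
T = -26/105 (T = -26*1/105 = -26/105 ≈ -0.24762)
(-80 + T)*13 = (-80 - 26/105)*13 = -8426/105*13 = -109538/105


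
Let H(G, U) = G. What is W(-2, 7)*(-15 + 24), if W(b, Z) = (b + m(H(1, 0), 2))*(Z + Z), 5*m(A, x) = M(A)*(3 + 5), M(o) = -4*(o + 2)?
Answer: -13356/5 ≈ -2671.2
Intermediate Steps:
M(o) = -8 - 4*o (M(o) = -4*(2 + o) = -8 - 4*o)
m(A, x) = -64/5 - 32*A/5 (m(A, x) = ((-8 - 4*A)*(3 + 5))/5 = ((-8 - 4*A)*8)/5 = (-64 - 32*A)/5 = -64/5 - 32*A/5)
W(b, Z) = 2*Z*(-96/5 + b) (W(b, Z) = (b + (-64/5 - 32/5*1))*(Z + Z) = (b + (-64/5 - 32/5))*(2*Z) = (b - 96/5)*(2*Z) = (-96/5 + b)*(2*Z) = 2*Z*(-96/5 + b))
W(-2, 7)*(-15 + 24) = ((⅖)*7*(-96 + 5*(-2)))*(-15 + 24) = ((⅖)*7*(-96 - 10))*9 = ((⅖)*7*(-106))*9 = -1484/5*9 = -13356/5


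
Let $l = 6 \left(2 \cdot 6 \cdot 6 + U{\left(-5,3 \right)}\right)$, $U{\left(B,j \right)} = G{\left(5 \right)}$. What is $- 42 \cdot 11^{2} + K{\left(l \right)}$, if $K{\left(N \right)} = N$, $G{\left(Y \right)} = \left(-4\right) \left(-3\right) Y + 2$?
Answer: $-4278$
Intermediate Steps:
$G{\left(Y \right)} = 2 + 12 Y$ ($G{\left(Y \right)} = 12 Y + 2 = 2 + 12 Y$)
$U{\left(B,j \right)} = 62$ ($U{\left(B,j \right)} = 2 + 12 \cdot 5 = 2 + 60 = 62$)
$l = 804$ ($l = 6 \left(2 \cdot 6 \cdot 6 + 62\right) = 6 \left(12 \cdot 6 + 62\right) = 6 \left(72 + 62\right) = 6 \cdot 134 = 804$)
$- 42 \cdot 11^{2} + K{\left(l \right)} = - 42 \cdot 11^{2} + 804 = \left(-42\right) 121 + 804 = -5082 + 804 = -4278$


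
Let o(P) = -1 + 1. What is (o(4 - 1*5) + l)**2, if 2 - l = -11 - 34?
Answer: 2209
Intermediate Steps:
o(P) = 0
l = 47 (l = 2 - (-11 - 34) = 2 - 1*(-45) = 2 + 45 = 47)
(o(4 - 1*5) + l)**2 = (0 + 47)**2 = 47**2 = 2209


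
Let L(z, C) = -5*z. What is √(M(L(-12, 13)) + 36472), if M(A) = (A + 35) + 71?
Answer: √36638 ≈ 191.41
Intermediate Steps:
M(A) = 106 + A (M(A) = (35 + A) + 71 = 106 + A)
√(M(L(-12, 13)) + 36472) = √((106 - 5*(-12)) + 36472) = √((106 + 60) + 36472) = √(166 + 36472) = √36638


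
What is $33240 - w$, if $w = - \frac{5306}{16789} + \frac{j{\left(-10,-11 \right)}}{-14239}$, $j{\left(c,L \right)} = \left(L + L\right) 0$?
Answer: $\frac{558071666}{16789} \approx 33240.0$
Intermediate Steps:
$j{\left(c,L \right)} = 0$ ($j{\left(c,L \right)} = 2 L 0 = 0$)
$w = - \frac{5306}{16789}$ ($w = - \frac{5306}{16789} + \frac{0}{-14239} = \left(-5306\right) \frac{1}{16789} + 0 \left(- \frac{1}{14239}\right) = - \frac{5306}{16789} + 0 = - \frac{5306}{16789} \approx -0.31604$)
$33240 - w = 33240 - - \frac{5306}{16789} = 33240 + \frac{5306}{16789} = \frac{558071666}{16789}$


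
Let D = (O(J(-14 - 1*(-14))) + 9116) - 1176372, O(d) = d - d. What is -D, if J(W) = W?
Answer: 1167256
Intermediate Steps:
O(d) = 0
D = -1167256 (D = (0 + 9116) - 1176372 = 9116 - 1176372 = -1167256)
-D = -1*(-1167256) = 1167256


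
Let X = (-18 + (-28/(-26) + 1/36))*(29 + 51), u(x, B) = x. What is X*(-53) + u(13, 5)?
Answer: 8382941/117 ≈ 71649.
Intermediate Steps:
X = -158140/117 (X = (-18 + (-28*(-1/26) + 1*(1/36)))*80 = (-18 + (14/13 + 1/36))*80 = (-18 + 517/468)*80 = -7907/468*80 = -158140/117 ≈ -1351.6)
X*(-53) + u(13, 5) = -158140/117*(-53) + 13 = 8381420/117 + 13 = 8382941/117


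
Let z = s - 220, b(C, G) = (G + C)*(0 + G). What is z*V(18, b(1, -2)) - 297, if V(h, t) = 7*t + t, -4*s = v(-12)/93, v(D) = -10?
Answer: -354941/93 ≈ -3816.6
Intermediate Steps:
s = 5/186 (s = -(-5)/(2*93) = -¼*(-10/93) = 5/186 ≈ 0.026882)
b(C, G) = G*(C + G) (b(C, G) = (C + G)*G = G*(C + G))
V(h, t) = 8*t
z = -40915/186 (z = 5/186 - 220 = -40915/186 ≈ -219.97)
z*V(18, b(1, -2)) - 297 = -163660*(-2*(1 - 2))/93 - 297 = -163660*(-2*(-1))/93 - 297 = -163660*2/93 - 297 = -40915/186*16 - 297 = -327320/93 - 297 = -354941/93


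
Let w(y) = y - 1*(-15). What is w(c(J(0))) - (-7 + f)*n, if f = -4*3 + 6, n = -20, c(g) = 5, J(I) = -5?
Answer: -240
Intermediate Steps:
f = -6 (f = -12 + 6 = -6)
w(y) = 15 + y (w(y) = y + 15 = 15 + y)
w(c(J(0))) - (-7 + f)*n = (15 + 5) - (-7 - 6)*(-20) = 20 - (-13)*(-20) = 20 - 1*260 = 20 - 260 = -240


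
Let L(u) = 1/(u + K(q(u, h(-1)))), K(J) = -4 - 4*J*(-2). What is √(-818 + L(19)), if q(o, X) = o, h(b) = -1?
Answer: I*√22813035/167 ≈ 28.601*I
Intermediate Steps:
K(J) = -4 + 8*J
L(u) = 1/(-4 + 9*u) (L(u) = 1/(u + (-4 + 8*u)) = 1/(-4 + 9*u))
√(-818 + L(19)) = √(-818 + 1/(-4 + 9*19)) = √(-818 + 1/(-4 + 171)) = √(-818 + 1/167) = √(-136605/167) = I*√22813035/167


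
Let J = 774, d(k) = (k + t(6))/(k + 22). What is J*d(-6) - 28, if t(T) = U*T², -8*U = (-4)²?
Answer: -15205/4 ≈ -3801.3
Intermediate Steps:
U = -2 (U = -⅛*(-4)² = -⅛*16 = -2)
t(T) = -2*T²
d(k) = (-72 + k)/(22 + k) (d(k) = (k - 2*6²)/(k + 22) = (k - 2*36)/(22 + k) = (k - 72)/(22 + k) = (-72 + k)/(22 + k))
J*d(-6) - 28 = 774*((-72 - 6)/(22 - 6)) - 28 = 774*(-78/16) - 28 = 774*((1/16)*(-78)) - 28 = 774*(-39/8) - 28 = -15093/4 - 28 = -15205/4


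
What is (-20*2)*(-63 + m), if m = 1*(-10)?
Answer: 2920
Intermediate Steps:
m = -10
(-20*2)*(-63 + m) = (-20*2)*(-63 - 10) = -40*(-73) = 2920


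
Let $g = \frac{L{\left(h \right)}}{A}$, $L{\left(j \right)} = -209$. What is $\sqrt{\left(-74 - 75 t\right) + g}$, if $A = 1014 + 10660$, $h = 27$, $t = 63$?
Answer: $\frac{i \sqrt{654021082390}}{11674} \approx 69.275 i$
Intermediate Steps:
$A = 11674$
$g = - \frac{209}{11674} \approx -0.017903$
$\sqrt{\left(-74 - 75 t\right) + g} = \sqrt{\left(-74 - 4725\right) - \frac{209}{11674}} = \sqrt{-4799 - \frac{209}{11674}} = \sqrt{- \frac{56023735}{11674}} = \frac{i \sqrt{654021082390}}{11674}$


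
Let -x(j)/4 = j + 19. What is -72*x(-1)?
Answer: 5184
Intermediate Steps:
x(j) = -76 - 4*j (x(j) = -4*(j + 19) = -4*(19 + j) = -76 - 4*j)
-72*x(-1) = -72*(-76 - 4*(-1)) = -72*(-76 + 4) = -72*(-72) = 5184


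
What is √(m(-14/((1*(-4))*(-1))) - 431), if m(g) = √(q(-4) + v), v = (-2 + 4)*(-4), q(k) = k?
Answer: √(-431 + 2*I*√3) ≈ 0.08343 + 20.761*I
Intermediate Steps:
v = -8 (v = 2*(-4) = -8)
m(g) = 2*I*√3 (m(g) = √(-4 - 8) = √(-12) = 2*I*√3)
√(m(-14/((1*(-4))*(-1))) - 431) = √(2*I*√3 - 431) = √(-431 + 2*I*√3)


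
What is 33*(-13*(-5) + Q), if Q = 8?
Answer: 2409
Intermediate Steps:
33*(-13*(-5) + Q) = 33*(-13*(-5) + 8) = 33*(65 + 8) = 33*73 = 2409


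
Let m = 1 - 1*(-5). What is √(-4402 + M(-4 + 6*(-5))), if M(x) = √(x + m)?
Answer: √(-4402 + 2*I*√7) ≈ 0.0399 + 66.348*I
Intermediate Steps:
m = 6 (m = 1 + 5 = 6)
M(x) = √(6 + x) (M(x) = √(x + 6) = √(6 + x))
√(-4402 + M(-4 + 6*(-5))) = √(-4402 + √(6 + (-4 + 6*(-5)))) = √(-4402 + √(6 + (-4 - 30))) = √(-4402 + √(6 - 34)) = √(-4402 + √(-28)) = √(-4402 + 2*I*√7)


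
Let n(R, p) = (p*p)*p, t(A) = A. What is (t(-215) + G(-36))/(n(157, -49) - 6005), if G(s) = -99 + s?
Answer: 175/61827 ≈ 0.0028305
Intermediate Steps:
n(R, p) = p³ (n(R, p) = p²*p = p³)
(t(-215) + G(-36))/(n(157, -49) - 6005) = (-215 + (-99 - 36))/((-49)³ - 6005) = (-215 - 135)/(-117649 - 6005) = -350/(-123654) = -350*(-1/123654) = 175/61827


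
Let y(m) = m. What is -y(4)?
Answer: -4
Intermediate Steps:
-y(4) = -1*4 = -4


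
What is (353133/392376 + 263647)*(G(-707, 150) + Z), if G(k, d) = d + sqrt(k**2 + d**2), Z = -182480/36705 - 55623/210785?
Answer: 1544872880815916471969/40476793643304 + 34483036135*sqrt(522349)/130792 ≈ 2.2872e+8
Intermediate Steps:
Z = -8101137803/1547372685 (Z = -182480*1/36705 - 55623*1/210785 = -36496/7341 - 55623/210785 = -8101137803/1547372685 ≈ -5.2354)
G(k, d) = d + sqrt(d**2 + k**2)
(353133/392376 + 263647)*(G(-707, 150) + Z) = (353133/392376 + 263647)*((150 + sqrt(150**2 + (-707)**2)) - 8101137803/1547372685) = (353133*(1/392376) + 263647)*((150 + sqrt(22500 + 499849)) - 8101137803/1547372685) = (117711/130792 + 263647)*((150 + sqrt(522349)) - 8101137803/1547372685) = 34483036135*(224004764947/1547372685 + sqrt(522349))/130792 = 1544872880815916471969/40476793643304 + 34483036135*sqrt(522349)/130792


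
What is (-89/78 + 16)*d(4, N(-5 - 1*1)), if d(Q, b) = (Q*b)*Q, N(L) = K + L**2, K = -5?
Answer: 287432/39 ≈ 7370.1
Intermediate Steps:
N(L) = -5 + L**2
d(Q, b) = b*Q**2
(-89/78 + 16)*d(4, N(-5 - 1*1)) = (-89/78 + 16)*((-5 + (-5 - 1*1)**2)*4**2) = (-89*1/78 + 16)*((-5 + (-5 - 1)**2)*16) = (-89/78 + 16)*((-5 + (-6)**2)*16) = 1159*((-5 + 36)*16)/78 = 1159*(31*16)/78 = (1159/78)*496 = 287432/39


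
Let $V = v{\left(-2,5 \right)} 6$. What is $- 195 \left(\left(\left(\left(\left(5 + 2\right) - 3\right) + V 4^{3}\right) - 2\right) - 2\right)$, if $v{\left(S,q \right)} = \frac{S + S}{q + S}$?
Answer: $99840$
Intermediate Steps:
$v{\left(S,q \right)} = \frac{2 S}{S + q}$
$V = -8$ ($V = 2 \left(-2\right) \frac{1}{-2 + 5} \cdot 6 = 2 \left(-2\right) \frac{1}{3} \cdot 6 = \left(- \frac{4}{3}\right) 6 = -8$)
$- 195 \left(\left(\left(\left(\left(5 + 2\right) - 3\right) + V 4^{3}\right) - 2\right) - 2\right) = - 195 \left(\left(\left(\left(\left(5 + 2\right) - 3\right) - 8 \cdot 4^{3}\right) - 2\right) - 2\right) = - 195 \left(\left(\left(\left(7 - 3\right) - 512\right) - 2\right) - 2\right) = - 195 \left(\left(\left(4 - 512\right) - 2\right) - 2\right) = - 195 \left(\left(-508 - 2\right) - 2\right) = - 195 \left(-510 - 2\right) = \left(-195\right) \left(-512\right) = 99840$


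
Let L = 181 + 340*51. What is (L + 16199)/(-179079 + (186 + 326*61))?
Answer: -33720/159007 ≈ -0.21207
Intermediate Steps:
L = 17521 (L = 181 + 17340 = 17521)
(L + 16199)/(-179079 + (186 + 326*61)) = (17521 + 16199)/(-179079 + (186 + 326*61)) = 33720/(-179079 + (186 + 19886)) = 33720/(-179079 + 20072) = 33720/(-159007) = 33720*(-1/159007) = -33720/159007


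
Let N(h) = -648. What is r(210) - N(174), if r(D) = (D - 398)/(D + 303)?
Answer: 332236/513 ≈ 647.63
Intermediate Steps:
r(D) = (-398 + D)/(303 + D)
r(210) - N(174) = (-398 + 210)/(303 + 210) - 1*(-648) = -188/513 + 648 = 332236/513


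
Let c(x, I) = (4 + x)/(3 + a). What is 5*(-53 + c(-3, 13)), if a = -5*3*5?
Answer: -19085/72 ≈ -265.07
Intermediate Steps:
a = -75 (a = -15*5 = -75)
c(x, I) = -1/18 - x/72 (c(x, I) = (4 + x)/(3 - 75) = (4 + x)/(-72) = (4 + x)*(-1/72) = -1/18 - x/72)
5*(-53 + c(-3, 13)) = 5*(-53 + (-1/18 - 1/72*(-3))) = 5*(-53 + (-1/18 + 1/24)) = 5*(-53 - 1/72) = 5*(-3817/72) = -19085/72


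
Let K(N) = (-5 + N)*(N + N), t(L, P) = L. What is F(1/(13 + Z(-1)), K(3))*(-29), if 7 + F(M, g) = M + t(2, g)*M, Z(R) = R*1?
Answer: 783/4 ≈ 195.75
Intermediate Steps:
Z(R) = R
K(N) = 2*N*(-5 + N) (K(N) = (-5 + N)*(2*N) = 2*N*(-5 + N))
F(M, g) = -7 + 3*M (F(M, g) = -7 + (M + 2*M) = -7 + 3*M)
F(1/(13 + Z(-1)), K(3))*(-29) = (-7 + 3/(13 - 1))*(-29) = (-7 + 3/12)*(-29) = (-7 + 3*(1/12))*(-29) = (-7 + 1/4)*(-29) = -27/4*(-29) = 783/4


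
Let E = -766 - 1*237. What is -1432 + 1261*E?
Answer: -1266215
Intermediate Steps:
E = -1003 (E = -766 - 237 = -1003)
-1432 + 1261*E = -1432 + 1261*(-1003) = -1432 - 1264783 = -1266215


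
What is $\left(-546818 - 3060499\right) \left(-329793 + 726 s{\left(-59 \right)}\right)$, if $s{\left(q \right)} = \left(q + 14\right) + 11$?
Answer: $1278710908209$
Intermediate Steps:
$s{\left(q \right)} = 25 + q$ ($s{\left(q \right)} = \left(14 + q\right) + 11 = 25 + q$)
$\left(-546818 - 3060499\right) \left(-329793 + 726 s{\left(-59 \right)}\right) = \left(-546818 - 3060499\right) \left(-329793 + 726 \left(25 - 59\right)\right) = - 3607317 \left(-329793 + 726 \left(-34\right)\right) = - 3607317 \left(-329793 - 24684\right) = \left(-3607317\right) \left(-354477\right) = 1278710908209$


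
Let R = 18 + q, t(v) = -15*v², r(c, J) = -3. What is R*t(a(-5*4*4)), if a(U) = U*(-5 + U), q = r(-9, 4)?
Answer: -10404000000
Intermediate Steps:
q = -3
R = 15 (R = 18 - 3 = 15)
R*t(a(-5*4*4)) = 15*(-15*6400*(-5 - 5*4*4)²) = 15*(-15*6400*(-5 - 20*4)²) = 15*(-15*6400*(-5 - 80)²) = 15*(-15*(-80*(-85))²) = 15*(-15*6800²) = 15*(-15*46240000) = 15*(-693600000) = -10404000000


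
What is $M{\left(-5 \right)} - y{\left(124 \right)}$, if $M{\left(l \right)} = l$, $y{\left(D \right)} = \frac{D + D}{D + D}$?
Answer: $-6$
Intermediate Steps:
$y{\left(D \right)} = 1$ ($y{\left(D \right)} = \frac{2 D}{2 D} = 2 D \frac{1}{2 D} = 1$)
$M{\left(-5 \right)} - y{\left(124 \right)} = -5 - 1 = -6$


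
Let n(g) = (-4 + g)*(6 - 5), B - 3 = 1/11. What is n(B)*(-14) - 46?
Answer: -366/11 ≈ -33.273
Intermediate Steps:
B = 34/11 (B = 3 + 1/11 = 34/11 ≈ 3.0909)
n(g) = -4 + g (n(g) = (-4 + g)*1 = -4 + g)
n(B)*(-14) - 46 = (-4 + 34/11)*(-14) - 46 = -10/11*(-14) - 46 = 140/11 - 46 = -366/11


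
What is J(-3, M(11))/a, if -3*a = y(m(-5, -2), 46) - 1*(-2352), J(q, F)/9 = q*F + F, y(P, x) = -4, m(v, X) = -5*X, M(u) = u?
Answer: 297/1174 ≈ 0.25298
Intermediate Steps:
J(q, F) = 9*F + 9*F*q (J(q, F) = 9*(q*F + F) = 9*(F*q + F) = 9*(F + F*q) = 9*F + 9*F*q)
a = -2348/3 (a = -(-4 - 1*(-2352))/3 = -(-4 + 2352)/3 = -⅓*2348 = -2348/3 ≈ -782.67)
J(-3, M(11))/a = (9*11*(1 - 3))/(-2348/3) = (9*11*(-2))*(-3/2348) = -198*(-3/2348) = 297/1174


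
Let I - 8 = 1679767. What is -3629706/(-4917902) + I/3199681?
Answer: 9937435077918/7867858794631 ≈ 1.2630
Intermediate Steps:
I = 1679775 (I = 8 + 1679767 = 1679775)
-3629706/(-4917902) + I/3199681 = -3629706/(-4917902) + 1679775/3199681 = -3629706*(-1/4917902) + 1679775*(1/3199681) = 1814853/2458951 + 1679775/3199681 = 9937435077918/7867858794631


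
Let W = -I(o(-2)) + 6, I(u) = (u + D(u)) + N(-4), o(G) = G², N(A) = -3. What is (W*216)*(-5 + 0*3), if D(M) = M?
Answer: -1080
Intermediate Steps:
I(u) = -3 + 2*u (I(u) = (u + u) - 3 = 2*u - 3 = -3 + 2*u)
W = 1 (W = -(-3 + 2*(-2)²) + 6 = -(-3 + 2*4) + 6 = -(-3 + 8) + 6 = -1*5 + 6 = -5 + 6 = 1)
(W*216)*(-5 + 0*3) = (1*216)*(-5 + 0*3) = 216*(-5 + 0) = 216*(-5) = -1080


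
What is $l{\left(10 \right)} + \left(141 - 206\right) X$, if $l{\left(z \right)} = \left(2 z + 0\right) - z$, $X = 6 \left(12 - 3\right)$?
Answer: $-3500$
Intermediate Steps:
$X = 54$ ($X = 6 \cdot 9 = 54$)
$l{\left(z \right)} = z$ ($l{\left(z \right)} = 2 z - z = z$)
$l{\left(10 \right)} + \left(141 - 206\right) X = 10 + \left(141 - 206\right) 54 = 10 - 3510 = -3500$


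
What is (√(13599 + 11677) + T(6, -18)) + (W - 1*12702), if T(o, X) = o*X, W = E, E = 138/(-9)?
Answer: -38476/3 + 2*√6319 ≈ -12666.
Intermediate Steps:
E = -46/3 (E = 138*(-⅑) = -46/3 ≈ -15.333)
W = -46/3 ≈ -15.333
T(o, X) = X*o
(√(13599 + 11677) + T(6, -18)) + (W - 1*12702) = (√(13599 + 11677) - 18*6) + (-46/3 - 1*12702) = (√25276 - 108) + (-46/3 - 12702) = (2*√6319 - 108) - 38152/3 = (-108 + 2*√6319) - 38152/3 = -38476/3 + 2*√6319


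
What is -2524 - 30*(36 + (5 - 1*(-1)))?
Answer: -3784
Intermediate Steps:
-2524 - 30*(36 + (5 - 1*(-1))) = -2524 - 30*(36 + (5 + 1)) = -2524 - 30*(36 + 6) = -2524 - 30*42 = -2524 - 1260 = -3784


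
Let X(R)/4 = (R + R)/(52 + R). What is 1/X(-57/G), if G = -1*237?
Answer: 4127/152 ≈ 27.151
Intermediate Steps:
G = -237
X(R) = 8*R/(52 + R) (X(R) = 4*((R + R)/(52 + R)) = 4*((2*R)/(52 + R)) = 4*(2*R/(52 + R)) = 8*R/(52 + R))
1/X(-57/G) = 1/(8*(-57/(-237))/(52 - 57/(-237))) = 1/(8*(-57*(-1/237))/(52 - 57*(-1/237))) = 1/(8*(19/79)/(52 + 19/79)) = 1/(8*(19/79)/(4127/79)) = 1/(8*(19/79)*(79/4127)) = 1/(152/4127) = 4127/152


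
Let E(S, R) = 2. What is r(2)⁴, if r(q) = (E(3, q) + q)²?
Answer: 65536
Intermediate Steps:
r(q) = (2 + q)²
r(2)⁴ = ((2 + 2)²)⁴ = (4²)⁴ = 16⁴ = 65536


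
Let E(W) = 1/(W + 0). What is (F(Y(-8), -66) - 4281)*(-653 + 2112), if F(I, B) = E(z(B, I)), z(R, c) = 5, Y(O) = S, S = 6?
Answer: -31228436/5 ≈ -6.2457e+6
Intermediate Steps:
Y(O) = 6
E(W) = 1/W
F(I, B) = ⅕ (F(I, B) = 1/5 = ⅕)
(F(Y(-8), -66) - 4281)*(-653 + 2112) = (⅕ - 4281)*(-653 + 2112) = -21404/5*1459 = -31228436/5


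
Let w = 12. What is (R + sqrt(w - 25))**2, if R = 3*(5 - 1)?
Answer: (12 + I*sqrt(13))**2 ≈ 131.0 + 86.533*I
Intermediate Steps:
R = 12 (R = 3*4 = 12)
(R + sqrt(w - 25))**2 = (12 + sqrt(12 - 25))**2 = (12 + sqrt(-13))**2 = (12 + I*sqrt(13))**2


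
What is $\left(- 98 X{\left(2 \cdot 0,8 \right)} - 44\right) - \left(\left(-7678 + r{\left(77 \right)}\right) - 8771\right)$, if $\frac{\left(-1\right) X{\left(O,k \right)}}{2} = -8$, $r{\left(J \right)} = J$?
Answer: $14760$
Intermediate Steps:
$X{\left(O,k \right)} = 16$ ($X{\left(O,k \right)} = \left(-2\right) \left(-8\right) = 16$)
$\left(- 98 X{\left(2 \cdot 0,8 \right)} - 44\right) - \left(\left(-7678 + r{\left(77 \right)}\right) - 8771\right) = \left(\left(-98\right) 16 - 44\right) - \left(\left(-7678 + 77\right) - 8771\right) = \left(-1568 - 44\right) - \left(-7601 - 8771\right) = -1612 - -16372 = -1612 + 16372 = 14760$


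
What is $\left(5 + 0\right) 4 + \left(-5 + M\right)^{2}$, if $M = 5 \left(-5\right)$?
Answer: $920$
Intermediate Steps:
$M = -25$
$\left(5 + 0\right) 4 + \left(-5 + M\right)^{2} = \left(5 + 0\right) 4 + \left(-5 - 25\right)^{2} = 5 \cdot 4 + \left(-30\right)^{2} = 20 + 900 = 920$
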